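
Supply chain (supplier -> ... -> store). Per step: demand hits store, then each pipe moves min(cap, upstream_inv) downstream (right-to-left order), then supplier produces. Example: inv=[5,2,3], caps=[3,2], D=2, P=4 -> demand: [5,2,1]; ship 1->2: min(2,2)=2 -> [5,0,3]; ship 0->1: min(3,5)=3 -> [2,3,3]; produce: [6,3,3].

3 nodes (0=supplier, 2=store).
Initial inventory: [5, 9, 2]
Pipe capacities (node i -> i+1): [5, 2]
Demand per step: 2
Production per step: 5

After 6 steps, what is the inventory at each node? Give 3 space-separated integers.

Step 1: demand=2,sold=2 ship[1->2]=2 ship[0->1]=5 prod=5 -> inv=[5 12 2]
Step 2: demand=2,sold=2 ship[1->2]=2 ship[0->1]=5 prod=5 -> inv=[5 15 2]
Step 3: demand=2,sold=2 ship[1->2]=2 ship[0->1]=5 prod=5 -> inv=[5 18 2]
Step 4: demand=2,sold=2 ship[1->2]=2 ship[0->1]=5 prod=5 -> inv=[5 21 2]
Step 5: demand=2,sold=2 ship[1->2]=2 ship[0->1]=5 prod=5 -> inv=[5 24 2]
Step 6: demand=2,sold=2 ship[1->2]=2 ship[0->1]=5 prod=5 -> inv=[5 27 2]

5 27 2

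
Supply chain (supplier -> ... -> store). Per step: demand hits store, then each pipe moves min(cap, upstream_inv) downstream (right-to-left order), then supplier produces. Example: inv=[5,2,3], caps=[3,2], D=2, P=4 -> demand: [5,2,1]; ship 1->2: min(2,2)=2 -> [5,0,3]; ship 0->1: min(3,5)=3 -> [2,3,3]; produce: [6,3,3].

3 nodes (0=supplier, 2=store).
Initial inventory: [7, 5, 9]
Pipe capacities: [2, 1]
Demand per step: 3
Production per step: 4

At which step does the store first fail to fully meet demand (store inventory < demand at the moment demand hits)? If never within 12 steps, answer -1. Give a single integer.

Step 1: demand=3,sold=3 ship[1->2]=1 ship[0->1]=2 prod=4 -> [9 6 7]
Step 2: demand=3,sold=3 ship[1->2]=1 ship[0->1]=2 prod=4 -> [11 7 5]
Step 3: demand=3,sold=3 ship[1->2]=1 ship[0->1]=2 prod=4 -> [13 8 3]
Step 4: demand=3,sold=3 ship[1->2]=1 ship[0->1]=2 prod=4 -> [15 9 1]
Step 5: demand=3,sold=1 ship[1->2]=1 ship[0->1]=2 prod=4 -> [17 10 1]
Step 6: demand=3,sold=1 ship[1->2]=1 ship[0->1]=2 prod=4 -> [19 11 1]
Step 7: demand=3,sold=1 ship[1->2]=1 ship[0->1]=2 prod=4 -> [21 12 1]
Step 8: demand=3,sold=1 ship[1->2]=1 ship[0->1]=2 prod=4 -> [23 13 1]
Step 9: demand=3,sold=1 ship[1->2]=1 ship[0->1]=2 prod=4 -> [25 14 1]
Step 10: demand=3,sold=1 ship[1->2]=1 ship[0->1]=2 prod=4 -> [27 15 1]
Step 11: demand=3,sold=1 ship[1->2]=1 ship[0->1]=2 prod=4 -> [29 16 1]
Step 12: demand=3,sold=1 ship[1->2]=1 ship[0->1]=2 prod=4 -> [31 17 1]
First stockout at step 5

5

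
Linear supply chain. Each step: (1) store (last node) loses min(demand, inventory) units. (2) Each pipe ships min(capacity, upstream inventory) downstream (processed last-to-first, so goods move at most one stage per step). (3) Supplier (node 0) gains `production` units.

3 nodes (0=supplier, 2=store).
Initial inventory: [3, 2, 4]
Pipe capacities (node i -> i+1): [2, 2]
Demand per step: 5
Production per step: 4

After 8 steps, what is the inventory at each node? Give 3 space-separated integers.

Step 1: demand=5,sold=4 ship[1->2]=2 ship[0->1]=2 prod=4 -> inv=[5 2 2]
Step 2: demand=5,sold=2 ship[1->2]=2 ship[0->1]=2 prod=4 -> inv=[7 2 2]
Step 3: demand=5,sold=2 ship[1->2]=2 ship[0->1]=2 prod=4 -> inv=[9 2 2]
Step 4: demand=5,sold=2 ship[1->2]=2 ship[0->1]=2 prod=4 -> inv=[11 2 2]
Step 5: demand=5,sold=2 ship[1->2]=2 ship[0->1]=2 prod=4 -> inv=[13 2 2]
Step 6: demand=5,sold=2 ship[1->2]=2 ship[0->1]=2 prod=4 -> inv=[15 2 2]
Step 7: demand=5,sold=2 ship[1->2]=2 ship[0->1]=2 prod=4 -> inv=[17 2 2]
Step 8: demand=5,sold=2 ship[1->2]=2 ship[0->1]=2 prod=4 -> inv=[19 2 2]

19 2 2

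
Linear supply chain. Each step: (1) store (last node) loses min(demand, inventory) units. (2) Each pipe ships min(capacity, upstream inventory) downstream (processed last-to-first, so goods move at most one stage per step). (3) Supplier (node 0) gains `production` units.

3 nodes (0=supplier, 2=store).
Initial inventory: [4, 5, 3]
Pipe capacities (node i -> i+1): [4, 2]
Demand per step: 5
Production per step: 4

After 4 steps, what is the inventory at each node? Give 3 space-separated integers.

Step 1: demand=5,sold=3 ship[1->2]=2 ship[0->1]=4 prod=4 -> inv=[4 7 2]
Step 2: demand=5,sold=2 ship[1->2]=2 ship[0->1]=4 prod=4 -> inv=[4 9 2]
Step 3: demand=5,sold=2 ship[1->2]=2 ship[0->1]=4 prod=4 -> inv=[4 11 2]
Step 4: demand=5,sold=2 ship[1->2]=2 ship[0->1]=4 prod=4 -> inv=[4 13 2]

4 13 2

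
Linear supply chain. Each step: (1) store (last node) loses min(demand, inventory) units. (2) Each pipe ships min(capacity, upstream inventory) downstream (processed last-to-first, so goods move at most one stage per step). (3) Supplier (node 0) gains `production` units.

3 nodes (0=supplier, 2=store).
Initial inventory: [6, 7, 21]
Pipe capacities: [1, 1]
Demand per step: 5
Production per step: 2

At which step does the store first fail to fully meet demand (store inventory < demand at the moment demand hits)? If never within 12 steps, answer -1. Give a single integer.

Step 1: demand=5,sold=5 ship[1->2]=1 ship[0->1]=1 prod=2 -> [7 7 17]
Step 2: demand=5,sold=5 ship[1->2]=1 ship[0->1]=1 prod=2 -> [8 7 13]
Step 3: demand=5,sold=5 ship[1->2]=1 ship[0->1]=1 prod=2 -> [9 7 9]
Step 4: demand=5,sold=5 ship[1->2]=1 ship[0->1]=1 prod=2 -> [10 7 5]
Step 5: demand=5,sold=5 ship[1->2]=1 ship[0->1]=1 prod=2 -> [11 7 1]
Step 6: demand=5,sold=1 ship[1->2]=1 ship[0->1]=1 prod=2 -> [12 7 1]
Step 7: demand=5,sold=1 ship[1->2]=1 ship[0->1]=1 prod=2 -> [13 7 1]
Step 8: demand=5,sold=1 ship[1->2]=1 ship[0->1]=1 prod=2 -> [14 7 1]
Step 9: demand=5,sold=1 ship[1->2]=1 ship[0->1]=1 prod=2 -> [15 7 1]
Step 10: demand=5,sold=1 ship[1->2]=1 ship[0->1]=1 prod=2 -> [16 7 1]
Step 11: demand=5,sold=1 ship[1->2]=1 ship[0->1]=1 prod=2 -> [17 7 1]
Step 12: demand=5,sold=1 ship[1->2]=1 ship[0->1]=1 prod=2 -> [18 7 1]
First stockout at step 6

6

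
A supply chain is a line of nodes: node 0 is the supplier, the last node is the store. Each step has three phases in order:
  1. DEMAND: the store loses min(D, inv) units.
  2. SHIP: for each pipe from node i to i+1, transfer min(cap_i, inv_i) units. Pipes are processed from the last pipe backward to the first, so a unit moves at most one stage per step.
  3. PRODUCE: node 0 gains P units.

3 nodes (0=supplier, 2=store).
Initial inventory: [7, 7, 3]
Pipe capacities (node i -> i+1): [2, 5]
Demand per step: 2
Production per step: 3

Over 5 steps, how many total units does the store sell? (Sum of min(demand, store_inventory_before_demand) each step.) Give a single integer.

Answer: 10

Derivation:
Step 1: sold=2 (running total=2) -> [8 4 6]
Step 2: sold=2 (running total=4) -> [9 2 8]
Step 3: sold=2 (running total=6) -> [10 2 8]
Step 4: sold=2 (running total=8) -> [11 2 8]
Step 5: sold=2 (running total=10) -> [12 2 8]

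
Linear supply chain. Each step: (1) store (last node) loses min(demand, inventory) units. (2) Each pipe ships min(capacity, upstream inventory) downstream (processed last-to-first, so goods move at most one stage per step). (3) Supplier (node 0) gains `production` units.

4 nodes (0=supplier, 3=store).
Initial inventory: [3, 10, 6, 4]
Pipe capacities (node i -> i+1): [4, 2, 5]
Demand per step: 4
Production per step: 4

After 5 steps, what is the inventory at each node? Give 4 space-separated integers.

Step 1: demand=4,sold=4 ship[2->3]=5 ship[1->2]=2 ship[0->1]=3 prod=4 -> inv=[4 11 3 5]
Step 2: demand=4,sold=4 ship[2->3]=3 ship[1->2]=2 ship[0->1]=4 prod=4 -> inv=[4 13 2 4]
Step 3: demand=4,sold=4 ship[2->3]=2 ship[1->2]=2 ship[0->1]=4 prod=4 -> inv=[4 15 2 2]
Step 4: demand=4,sold=2 ship[2->3]=2 ship[1->2]=2 ship[0->1]=4 prod=4 -> inv=[4 17 2 2]
Step 5: demand=4,sold=2 ship[2->3]=2 ship[1->2]=2 ship[0->1]=4 prod=4 -> inv=[4 19 2 2]

4 19 2 2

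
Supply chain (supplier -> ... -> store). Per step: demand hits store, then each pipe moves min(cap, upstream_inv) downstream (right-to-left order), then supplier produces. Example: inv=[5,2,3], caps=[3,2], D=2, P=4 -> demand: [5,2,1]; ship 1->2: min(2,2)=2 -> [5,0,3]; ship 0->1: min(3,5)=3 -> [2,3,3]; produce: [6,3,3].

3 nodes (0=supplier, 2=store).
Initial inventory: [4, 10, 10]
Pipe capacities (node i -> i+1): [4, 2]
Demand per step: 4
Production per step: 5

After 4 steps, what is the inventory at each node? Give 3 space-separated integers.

Step 1: demand=4,sold=4 ship[1->2]=2 ship[0->1]=4 prod=5 -> inv=[5 12 8]
Step 2: demand=4,sold=4 ship[1->2]=2 ship[0->1]=4 prod=5 -> inv=[6 14 6]
Step 3: demand=4,sold=4 ship[1->2]=2 ship[0->1]=4 prod=5 -> inv=[7 16 4]
Step 4: demand=4,sold=4 ship[1->2]=2 ship[0->1]=4 prod=5 -> inv=[8 18 2]

8 18 2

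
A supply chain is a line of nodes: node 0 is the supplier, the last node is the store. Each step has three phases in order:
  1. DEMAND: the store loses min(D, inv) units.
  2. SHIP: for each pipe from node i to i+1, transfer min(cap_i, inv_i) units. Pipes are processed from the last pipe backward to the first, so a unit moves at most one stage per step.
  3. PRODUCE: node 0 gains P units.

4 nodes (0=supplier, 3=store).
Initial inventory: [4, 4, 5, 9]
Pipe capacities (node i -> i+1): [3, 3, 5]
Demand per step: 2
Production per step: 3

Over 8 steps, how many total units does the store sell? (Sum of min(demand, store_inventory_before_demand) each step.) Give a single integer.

Answer: 16

Derivation:
Step 1: sold=2 (running total=2) -> [4 4 3 12]
Step 2: sold=2 (running total=4) -> [4 4 3 13]
Step 3: sold=2 (running total=6) -> [4 4 3 14]
Step 4: sold=2 (running total=8) -> [4 4 3 15]
Step 5: sold=2 (running total=10) -> [4 4 3 16]
Step 6: sold=2 (running total=12) -> [4 4 3 17]
Step 7: sold=2 (running total=14) -> [4 4 3 18]
Step 8: sold=2 (running total=16) -> [4 4 3 19]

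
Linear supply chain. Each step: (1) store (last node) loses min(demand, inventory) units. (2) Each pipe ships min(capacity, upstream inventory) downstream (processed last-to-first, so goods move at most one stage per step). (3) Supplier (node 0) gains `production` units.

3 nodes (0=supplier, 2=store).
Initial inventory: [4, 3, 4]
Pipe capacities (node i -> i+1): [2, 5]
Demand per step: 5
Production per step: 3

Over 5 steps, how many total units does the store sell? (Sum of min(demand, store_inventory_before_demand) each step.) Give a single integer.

Answer: 13

Derivation:
Step 1: sold=4 (running total=4) -> [5 2 3]
Step 2: sold=3 (running total=7) -> [6 2 2]
Step 3: sold=2 (running total=9) -> [7 2 2]
Step 4: sold=2 (running total=11) -> [8 2 2]
Step 5: sold=2 (running total=13) -> [9 2 2]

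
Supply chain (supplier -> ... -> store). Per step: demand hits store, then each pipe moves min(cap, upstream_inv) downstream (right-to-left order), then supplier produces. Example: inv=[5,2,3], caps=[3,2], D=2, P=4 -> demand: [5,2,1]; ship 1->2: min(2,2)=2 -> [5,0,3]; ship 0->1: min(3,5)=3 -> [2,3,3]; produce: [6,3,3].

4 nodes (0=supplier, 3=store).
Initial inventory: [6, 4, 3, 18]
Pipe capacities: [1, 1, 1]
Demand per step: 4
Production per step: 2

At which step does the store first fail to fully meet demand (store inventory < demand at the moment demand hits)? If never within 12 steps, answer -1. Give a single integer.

Step 1: demand=4,sold=4 ship[2->3]=1 ship[1->2]=1 ship[0->1]=1 prod=2 -> [7 4 3 15]
Step 2: demand=4,sold=4 ship[2->3]=1 ship[1->2]=1 ship[0->1]=1 prod=2 -> [8 4 3 12]
Step 3: demand=4,sold=4 ship[2->3]=1 ship[1->2]=1 ship[0->1]=1 prod=2 -> [9 4 3 9]
Step 4: demand=4,sold=4 ship[2->3]=1 ship[1->2]=1 ship[0->1]=1 prod=2 -> [10 4 3 6]
Step 5: demand=4,sold=4 ship[2->3]=1 ship[1->2]=1 ship[0->1]=1 prod=2 -> [11 4 3 3]
Step 6: demand=4,sold=3 ship[2->3]=1 ship[1->2]=1 ship[0->1]=1 prod=2 -> [12 4 3 1]
Step 7: demand=4,sold=1 ship[2->3]=1 ship[1->2]=1 ship[0->1]=1 prod=2 -> [13 4 3 1]
Step 8: demand=4,sold=1 ship[2->3]=1 ship[1->2]=1 ship[0->1]=1 prod=2 -> [14 4 3 1]
Step 9: demand=4,sold=1 ship[2->3]=1 ship[1->2]=1 ship[0->1]=1 prod=2 -> [15 4 3 1]
Step 10: demand=4,sold=1 ship[2->3]=1 ship[1->2]=1 ship[0->1]=1 prod=2 -> [16 4 3 1]
Step 11: demand=4,sold=1 ship[2->3]=1 ship[1->2]=1 ship[0->1]=1 prod=2 -> [17 4 3 1]
Step 12: demand=4,sold=1 ship[2->3]=1 ship[1->2]=1 ship[0->1]=1 prod=2 -> [18 4 3 1]
First stockout at step 6

6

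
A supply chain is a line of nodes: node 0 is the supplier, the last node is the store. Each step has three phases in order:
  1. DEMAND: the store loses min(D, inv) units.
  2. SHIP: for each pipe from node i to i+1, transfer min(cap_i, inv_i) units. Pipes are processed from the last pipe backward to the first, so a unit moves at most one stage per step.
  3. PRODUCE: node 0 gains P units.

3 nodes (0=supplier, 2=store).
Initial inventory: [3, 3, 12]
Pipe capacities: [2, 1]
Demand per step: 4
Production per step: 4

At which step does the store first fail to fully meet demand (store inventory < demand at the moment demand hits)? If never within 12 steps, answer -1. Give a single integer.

Step 1: demand=4,sold=4 ship[1->2]=1 ship[0->1]=2 prod=4 -> [5 4 9]
Step 2: demand=4,sold=4 ship[1->2]=1 ship[0->1]=2 prod=4 -> [7 5 6]
Step 3: demand=4,sold=4 ship[1->2]=1 ship[0->1]=2 prod=4 -> [9 6 3]
Step 4: demand=4,sold=3 ship[1->2]=1 ship[0->1]=2 prod=4 -> [11 7 1]
Step 5: demand=4,sold=1 ship[1->2]=1 ship[0->1]=2 prod=4 -> [13 8 1]
Step 6: demand=4,sold=1 ship[1->2]=1 ship[0->1]=2 prod=4 -> [15 9 1]
Step 7: demand=4,sold=1 ship[1->2]=1 ship[0->1]=2 prod=4 -> [17 10 1]
Step 8: demand=4,sold=1 ship[1->2]=1 ship[0->1]=2 prod=4 -> [19 11 1]
Step 9: demand=4,sold=1 ship[1->2]=1 ship[0->1]=2 prod=4 -> [21 12 1]
Step 10: demand=4,sold=1 ship[1->2]=1 ship[0->1]=2 prod=4 -> [23 13 1]
Step 11: demand=4,sold=1 ship[1->2]=1 ship[0->1]=2 prod=4 -> [25 14 1]
Step 12: demand=4,sold=1 ship[1->2]=1 ship[0->1]=2 prod=4 -> [27 15 1]
First stockout at step 4

4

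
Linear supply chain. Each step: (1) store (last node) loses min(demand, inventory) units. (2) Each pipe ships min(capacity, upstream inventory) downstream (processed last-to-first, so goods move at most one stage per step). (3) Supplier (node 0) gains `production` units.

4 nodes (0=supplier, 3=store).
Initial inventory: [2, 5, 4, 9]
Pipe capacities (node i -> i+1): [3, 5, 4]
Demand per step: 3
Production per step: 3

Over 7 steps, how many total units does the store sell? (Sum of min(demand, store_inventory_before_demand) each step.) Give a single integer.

Answer: 21

Derivation:
Step 1: sold=3 (running total=3) -> [3 2 5 10]
Step 2: sold=3 (running total=6) -> [3 3 3 11]
Step 3: sold=3 (running total=9) -> [3 3 3 11]
Step 4: sold=3 (running total=12) -> [3 3 3 11]
Step 5: sold=3 (running total=15) -> [3 3 3 11]
Step 6: sold=3 (running total=18) -> [3 3 3 11]
Step 7: sold=3 (running total=21) -> [3 3 3 11]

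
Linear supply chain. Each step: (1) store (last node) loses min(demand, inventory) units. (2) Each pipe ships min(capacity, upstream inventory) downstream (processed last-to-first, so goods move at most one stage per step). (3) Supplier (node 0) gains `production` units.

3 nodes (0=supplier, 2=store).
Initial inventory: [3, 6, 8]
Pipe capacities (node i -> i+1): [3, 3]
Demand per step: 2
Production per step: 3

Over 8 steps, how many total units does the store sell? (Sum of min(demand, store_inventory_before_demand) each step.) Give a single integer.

Answer: 16

Derivation:
Step 1: sold=2 (running total=2) -> [3 6 9]
Step 2: sold=2 (running total=4) -> [3 6 10]
Step 3: sold=2 (running total=6) -> [3 6 11]
Step 4: sold=2 (running total=8) -> [3 6 12]
Step 5: sold=2 (running total=10) -> [3 6 13]
Step 6: sold=2 (running total=12) -> [3 6 14]
Step 7: sold=2 (running total=14) -> [3 6 15]
Step 8: sold=2 (running total=16) -> [3 6 16]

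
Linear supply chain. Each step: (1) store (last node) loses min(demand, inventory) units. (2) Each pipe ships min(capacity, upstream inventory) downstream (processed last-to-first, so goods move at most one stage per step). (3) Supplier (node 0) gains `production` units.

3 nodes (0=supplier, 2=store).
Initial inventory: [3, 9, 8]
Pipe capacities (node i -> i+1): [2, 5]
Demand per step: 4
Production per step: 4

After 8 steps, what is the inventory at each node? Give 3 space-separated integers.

Step 1: demand=4,sold=4 ship[1->2]=5 ship[0->1]=2 prod=4 -> inv=[5 6 9]
Step 2: demand=4,sold=4 ship[1->2]=5 ship[0->1]=2 prod=4 -> inv=[7 3 10]
Step 3: demand=4,sold=4 ship[1->2]=3 ship[0->1]=2 prod=4 -> inv=[9 2 9]
Step 4: demand=4,sold=4 ship[1->2]=2 ship[0->1]=2 prod=4 -> inv=[11 2 7]
Step 5: demand=4,sold=4 ship[1->2]=2 ship[0->1]=2 prod=4 -> inv=[13 2 5]
Step 6: demand=4,sold=4 ship[1->2]=2 ship[0->1]=2 prod=4 -> inv=[15 2 3]
Step 7: demand=4,sold=3 ship[1->2]=2 ship[0->1]=2 prod=4 -> inv=[17 2 2]
Step 8: demand=4,sold=2 ship[1->2]=2 ship[0->1]=2 prod=4 -> inv=[19 2 2]

19 2 2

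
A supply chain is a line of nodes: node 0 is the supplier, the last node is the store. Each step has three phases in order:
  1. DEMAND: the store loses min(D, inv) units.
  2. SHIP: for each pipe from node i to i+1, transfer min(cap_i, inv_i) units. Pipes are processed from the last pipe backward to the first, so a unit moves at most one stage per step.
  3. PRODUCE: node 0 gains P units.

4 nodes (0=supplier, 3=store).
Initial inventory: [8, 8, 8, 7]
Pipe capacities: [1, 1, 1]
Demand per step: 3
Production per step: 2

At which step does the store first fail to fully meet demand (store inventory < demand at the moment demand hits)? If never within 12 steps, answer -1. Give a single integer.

Step 1: demand=3,sold=3 ship[2->3]=1 ship[1->2]=1 ship[0->1]=1 prod=2 -> [9 8 8 5]
Step 2: demand=3,sold=3 ship[2->3]=1 ship[1->2]=1 ship[0->1]=1 prod=2 -> [10 8 8 3]
Step 3: demand=3,sold=3 ship[2->3]=1 ship[1->2]=1 ship[0->1]=1 prod=2 -> [11 8 8 1]
Step 4: demand=3,sold=1 ship[2->3]=1 ship[1->2]=1 ship[0->1]=1 prod=2 -> [12 8 8 1]
Step 5: demand=3,sold=1 ship[2->3]=1 ship[1->2]=1 ship[0->1]=1 prod=2 -> [13 8 8 1]
Step 6: demand=3,sold=1 ship[2->3]=1 ship[1->2]=1 ship[0->1]=1 prod=2 -> [14 8 8 1]
Step 7: demand=3,sold=1 ship[2->3]=1 ship[1->2]=1 ship[0->1]=1 prod=2 -> [15 8 8 1]
Step 8: demand=3,sold=1 ship[2->3]=1 ship[1->2]=1 ship[0->1]=1 prod=2 -> [16 8 8 1]
Step 9: demand=3,sold=1 ship[2->3]=1 ship[1->2]=1 ship[0->1]=1 prod=2 -> [17 8 8 1]
Step 10: demand=3,sold=1 ship[2->3]=1 ship[1->2]=1 ship[0->1]=1 prod=2 -> [18 8 8 1]
Step 11: demand=3,sold=1 ship[2->3]=1 ship[1->2]=1 ship[0->1]=1 prod=2 -> [19 8 8 1]
Step 12: demand=3,sold=1 ship[2->3]=1 ship[1->2]=1 ship[0->1]=1 prod=2 -> [20 8 8 1]
First stockout at step 4

4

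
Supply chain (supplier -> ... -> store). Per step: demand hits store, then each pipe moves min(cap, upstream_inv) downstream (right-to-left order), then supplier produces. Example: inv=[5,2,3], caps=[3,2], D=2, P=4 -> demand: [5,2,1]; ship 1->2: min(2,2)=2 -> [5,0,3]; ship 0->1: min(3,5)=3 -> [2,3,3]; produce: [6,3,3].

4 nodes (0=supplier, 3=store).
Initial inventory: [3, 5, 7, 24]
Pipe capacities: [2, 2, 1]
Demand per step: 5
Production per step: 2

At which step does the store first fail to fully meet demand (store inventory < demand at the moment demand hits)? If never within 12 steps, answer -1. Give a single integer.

Step 1: demand=5,sold=5 ship[2->3]=1 ship[1->2]=2 ship[0->1]=2 prod=2 -> [3 5 8 20]
Step 2: demand=5,sold=5 ship[2->3]=1 ship[1->2]=2 ship[0->1]=2 prod=2 -> [3 5 9 16]
Step 3: demand=5,sold=5 ship[2->3]=1 ship[1->2]=2 ship[0->1]=2 prod=2 -> [3 5 10 12]
Step 4: demand=5,sold=5 ship[2->3]=1 ship[1->2]=2 ship[0->1]=2 prod=2 -> [3 5 11 8]
Step 5: demand=5,sold=5 ship[2->3]=1 ship[1->2]=2 ship[0->1]=2 prod=2 -> [3 5 12 4]
Step 6: demand=5,sold=4 ship[2->3]=1 ship[1->2]=2 ship[0->1]=2 prod=2 -> [3 5 13 1]
Step 7: demand=5,sold=1 ship[2->3]=1 ship[1->2]=2 ship[0->1]=2 prod=2 -> [3 5 14 1]
Step 8: demand=5,sold=1 ship[2->3]=1 ship[1->2]=2 ship[0->1]=2 prod=2 -> [3 5 15 1]
Step 9: demand=5,sold=1 ship[2->3]=1 ship[1->2]=2 ship[0->1]=2 prod=2 -> [3 5 16 1]
Step 10: demand=5,sold=1 ship[2->3]=1 ship[1->2]=2 ship[0->1]=2 prod=2 -> [3 5 17 1]
Step 11: demand=5,sold=1 ship[2->3]=1 ship[1->2]=2 ship[0->1]=2 prod=2 -> [3 5 18 1]
Step 12: demand=5,sold=1 ship[2->3]=1 ship[1->2]=2 ship[0->1]=2 prod=2 -> [3 5 19 1]
First stockout at step 6

6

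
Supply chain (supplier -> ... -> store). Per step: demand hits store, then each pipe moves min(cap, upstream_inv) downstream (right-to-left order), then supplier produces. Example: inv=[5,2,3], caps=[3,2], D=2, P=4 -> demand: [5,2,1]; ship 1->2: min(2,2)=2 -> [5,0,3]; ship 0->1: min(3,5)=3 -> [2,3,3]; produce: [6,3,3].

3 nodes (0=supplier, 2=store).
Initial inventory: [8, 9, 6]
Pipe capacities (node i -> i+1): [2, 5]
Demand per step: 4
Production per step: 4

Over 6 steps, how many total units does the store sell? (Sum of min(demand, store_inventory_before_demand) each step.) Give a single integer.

Step 1: sold=4 (running total=4) -> [10 6 7]
Step 2: sold=4 (running total=8) -> [12 3 8]
Step 3: sold=4 (running total=12) -> [14 2 7]
Step 4: sold=4 (running total=16) -> [16 2 5]
Step 5: sold=4 (running total=20) -> [18 2 3]
Step 6: sold=3 (running total=23) -> [20 2 2]

Answer: 23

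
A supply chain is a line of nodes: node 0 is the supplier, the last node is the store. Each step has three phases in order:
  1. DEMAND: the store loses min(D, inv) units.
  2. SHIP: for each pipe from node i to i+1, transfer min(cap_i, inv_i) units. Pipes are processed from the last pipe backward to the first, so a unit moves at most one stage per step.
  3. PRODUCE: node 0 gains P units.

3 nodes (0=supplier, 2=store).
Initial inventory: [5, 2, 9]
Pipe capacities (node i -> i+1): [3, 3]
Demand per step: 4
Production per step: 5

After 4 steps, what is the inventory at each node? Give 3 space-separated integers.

Step 1: demand=4,sold=4 ship[1->2]=2 ship[0->1]=3 prod=5 -> inv=[7 3 7]
Step 2: demand=4,sold=4 ship[1->2]=3 ship[0->1]=3 prod=5 -> inv=[9 3 6]
Step 3: demand=4,sold=4 ship[1->2]=3 ship[0->1]=3 prod=5 -> inv=[11 3 5]
Step 4: demand=4,sold=4 ship[1->2]=3 ship[0->1]=3 prod=5 -> inv=[13 3 4]

13 3 4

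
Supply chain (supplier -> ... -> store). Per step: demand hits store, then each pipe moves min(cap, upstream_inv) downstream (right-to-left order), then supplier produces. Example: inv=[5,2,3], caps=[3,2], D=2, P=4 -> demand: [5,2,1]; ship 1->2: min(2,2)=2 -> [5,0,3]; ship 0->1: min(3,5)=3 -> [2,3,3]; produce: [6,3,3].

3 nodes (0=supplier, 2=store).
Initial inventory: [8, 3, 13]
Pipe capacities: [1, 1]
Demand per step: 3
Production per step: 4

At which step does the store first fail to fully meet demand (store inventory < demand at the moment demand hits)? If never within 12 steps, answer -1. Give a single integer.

Step 1: demand=3,sold=3 ship[1->2]=1 ship[0->1]=1 prod=4 -> [11 3 11]
Step 2: demand=3,sold=3 ship[1->2]=1 ship[0->1]=1 prod=4 -> [14 3 9]
Step 3: demand=3,sold=3 ship[1->2]=1 ship[0->1]=1 prod=4 -> [17 3 7]
Step 4: demand=3,sold=3 ship[1->2]=1 ship[0->1]=1 prod=4 -> [20 3 5]
Step 5: demand=3,sold=3 ship[1->2]=1 ship[0->1]=1 prod=4 -> [23 3 3]
Step 6: demand=3,sold=3 ship[1->2]=1 ship[0->1]=1 prod=4 -> [26 3 1]
Step 7: demand=3,sold=1 ship[1->2]=1 ship[0->1]=1 prod=4 -> [29 3 1]
Step 8: demand=3,sold=1 ship[1->2]=1 ship[0->1]=1 prod=4 -> [32 3 1]
Step 9: demand=3,sold=1 ship[1->2]=1 ship[0->1]=1 prod=4 -> [35 3 1]
Step 10: demand=3,sold=1 ship[1->2]=1 ship[0->1]=1 prod=4 -> [38 3 1]
Step 11: demand=3,sold=1 ship[1->2]=1 ship[0->1]=1 prod=4 -> [41 3 1]
Step 12: demand=3,sold=1 ship[1->2]=1 ship[0->1]=1 prod=4 -> [44 3 1]
First stockout at step 7

7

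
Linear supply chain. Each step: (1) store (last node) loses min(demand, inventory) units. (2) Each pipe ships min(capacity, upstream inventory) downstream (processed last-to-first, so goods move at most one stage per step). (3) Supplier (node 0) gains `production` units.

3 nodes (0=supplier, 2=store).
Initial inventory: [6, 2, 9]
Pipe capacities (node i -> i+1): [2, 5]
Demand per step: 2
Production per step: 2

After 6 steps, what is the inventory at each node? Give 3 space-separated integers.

Step 1: demand=2,sold=2 ship[1->2]=2 ship[0->1]=2 prod=2 -> inv=[6 2 9]
Step 2: demand=2,sold=2 ship[1->2]=2 ship[0->1]=2 prod=2 -> inv=[6 2 9]
Step 3: demand=2,sold=2 ship[1->2]=2 ship[0->1]=2 prod=2 -> inv=[6 2 9]
Step 4: demand=2,sold=2 ship[1->2]=2 ship[0->1]=2 prod=2 -> inv=[6 2 9]
Step 5: demand=2,sold=2 ship[1->2]=2 ship[0->1]=2 prod=2 -> inv=[6 2 9]
Step 6: demand=2,sold=2 ship[1->2]=2 ship[0->1]=2 prod=2 -> inv=[6 2 9]

6 2 9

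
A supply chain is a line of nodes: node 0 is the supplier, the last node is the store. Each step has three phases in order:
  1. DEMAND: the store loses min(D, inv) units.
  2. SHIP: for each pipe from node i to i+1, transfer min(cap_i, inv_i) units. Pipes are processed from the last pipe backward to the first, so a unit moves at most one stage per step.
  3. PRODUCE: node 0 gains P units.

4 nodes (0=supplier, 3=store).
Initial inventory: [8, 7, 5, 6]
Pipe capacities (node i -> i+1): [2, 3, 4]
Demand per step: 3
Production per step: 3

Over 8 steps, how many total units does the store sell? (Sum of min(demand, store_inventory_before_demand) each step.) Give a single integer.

Step 1: sold=3 (running total=3) -> [9 6 4 7]
Step 2: sold=3 (running total=6) -> [10 5 3 8]
Step 3: sold=3 (running total=9) -> [11 4 3 8]
Step 4: sold=3 (running total=12) -> [12 3 3 8]
Step 5: sold=3 (running total=15) -> [13 2 3 8]
Step 6: sold=3 (running total=18) -> [14 2 2 8]
Step 7: sold=3 (running total=21) -> [15 2 2 7]
Step 8: sold=3 (running total=24) -> [16 2 2 6]

Answer: 24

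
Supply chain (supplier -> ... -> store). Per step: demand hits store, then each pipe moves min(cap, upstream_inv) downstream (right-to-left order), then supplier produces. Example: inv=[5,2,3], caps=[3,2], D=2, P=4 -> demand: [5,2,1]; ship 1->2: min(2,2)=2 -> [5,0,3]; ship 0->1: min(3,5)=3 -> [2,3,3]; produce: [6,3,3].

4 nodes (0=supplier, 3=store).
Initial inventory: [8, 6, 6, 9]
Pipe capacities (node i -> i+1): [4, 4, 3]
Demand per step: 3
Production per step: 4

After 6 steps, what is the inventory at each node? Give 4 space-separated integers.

Step 1: demand=3,sold=3 ship[2->3]=3 ship[1->2]=4 ship[0->1]=4 prod=4 -> inv=[8 6 7 9]
Step 2: demand=3,sold=3 ship[2->3]=3 ship[1->2]=4 ship[0->1]=4 prod=4 -> inv=[8 6 8 9]
Step 3: demand=3,sold=3 ship[2->3]=3 ship[1->2]=4 ship[0->1]=4 prod=4 -> inv=[8 6 9 9]
Step 4: demand=3,sold=3 ship[2->3]=3 ship[1->2]=4 ship[0->1]=4 prod=4 -> inv=[8 6 10 9]
Step 5: demand=3,sold=3 ship[2->3]=3 ship[1->2]=4 ship[0->1]=4 prod=4 -> inv=[8 6 11 9]
Step 6: demand=3,sold=3 ship[2->3]=3 ship[1->2]=4 ship[0->1]=4 prod=4 -> inv=[8 6 12 9]

8 6 12 9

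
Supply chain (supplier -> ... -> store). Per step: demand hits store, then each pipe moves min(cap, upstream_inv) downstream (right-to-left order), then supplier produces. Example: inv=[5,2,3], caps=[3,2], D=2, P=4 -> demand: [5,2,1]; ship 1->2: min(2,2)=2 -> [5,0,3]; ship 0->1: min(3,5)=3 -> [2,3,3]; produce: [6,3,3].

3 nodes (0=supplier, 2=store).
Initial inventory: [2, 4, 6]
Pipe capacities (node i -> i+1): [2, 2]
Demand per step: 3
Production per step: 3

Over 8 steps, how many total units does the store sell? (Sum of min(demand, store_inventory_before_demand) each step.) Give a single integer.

Answer: 20

Derivation:
Step 1: sold=3 (running total=3) -> [3 4 5]
Step 2: sold=3 (running total=6) -> [4 4 4]
Step 3: sold=3 (running total=9) -> [5 4 3]
Step 4: sold=3 (running total=12) -> [6 4 2]
Step 5: sold=2 (running total=14) -> [7 4 2]
Step 6: sold=2 (running total=16) -> [8 4 2]
Step 7: sold=2 (running total=18) -> [9 4 2]
Step 8: sold=2 (running total=20) -> [10 4 2]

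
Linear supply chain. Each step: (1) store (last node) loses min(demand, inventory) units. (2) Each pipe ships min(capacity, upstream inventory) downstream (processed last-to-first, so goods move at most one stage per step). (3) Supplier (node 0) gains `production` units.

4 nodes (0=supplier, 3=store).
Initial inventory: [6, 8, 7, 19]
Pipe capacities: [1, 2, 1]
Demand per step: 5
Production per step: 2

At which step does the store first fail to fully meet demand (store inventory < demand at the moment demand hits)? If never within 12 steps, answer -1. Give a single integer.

Step 1: demand=5,sold=5 ship[2->3]=1 ship[1->2]=2 ship[0->1]=1 prod=2 -> [7 7 8 15]
Step 2: demand=5,sold=5 ship[2->3]=1 ship[1->2]=2 ship[0->1]=1 prod=2 -> [8 6 9 11]
Step 3: demand=5,sold=5 ship[2->3]=1 ship[1->2]=2 ship[0->1]=1 prod=2 -> [9 5 10 7]
Step 4: demand=5,sold=5 ship[2->3]=1 ship[1->2]=2 ship[0->1]=1 prod=2 -> [10 4 11 3]
Step 5: demand=5,sold=3 ship[2->3]=1 ship[1->2]=2 ship[0->1]=1 prod=2 -> [11 3 12 1]
Step 6: demand=5,sold=1 ship[2->3]=1 ship[1->2]=2 ship[0->1]=1 prod=2 -> [12 2 13 1]
Step 7: demand=5,sold=1 ship[2->3]=1 ship[1->2]=2 ship[0->1]=1 prod=2 -> [13 1 14 1]
Step 8: demand=5,sold=1 ship[2->3]=1 ship[1->2]=1 ship[0->1]=1 prod=2 -> [14 1 14 1]
Step 9: demand=5,sold=1 ship[2->3]=1 ship[1->2]=1 ship[0->1]=1 prod=2 -> [15 1 14 1]
Step 10: demand=5,sold=1 ship[2->3]=1 ship[1->2]=1 ship[0->1]=1 prod=2 -> [16 1 14 1]
Step 11: demand=5,sold=1 ship[2->3]=1 ship[1->2]=1 ship[0->1]=1 prod=2 -> [17 1 14 1]
Step 12: demand=5,sold=1 ship[2->3]=1 ship[1->2]=1 ship[0->1]=1 prod=2 -> [18 1 14 1]
First stockout at step 5

5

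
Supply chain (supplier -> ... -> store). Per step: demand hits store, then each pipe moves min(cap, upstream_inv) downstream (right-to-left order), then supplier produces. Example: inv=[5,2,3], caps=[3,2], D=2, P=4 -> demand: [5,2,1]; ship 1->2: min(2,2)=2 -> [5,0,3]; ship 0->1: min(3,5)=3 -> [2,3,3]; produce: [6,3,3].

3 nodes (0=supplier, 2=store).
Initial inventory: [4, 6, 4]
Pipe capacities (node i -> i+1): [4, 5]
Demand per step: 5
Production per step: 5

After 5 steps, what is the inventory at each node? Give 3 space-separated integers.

Step 1: demand=5,sold=4 ship[1->2]=5 ship[0->1]=4 prod=5 -> inv=[5 5 5]
Step 2: demand=5,sold=5 ship[1->2]=5 ship[0->1]=4 prod=5 -> inv=[6 4 5]
Step 3: demand=5,sold=5 ship[1->2]=4 ship[0->1]=4 prod=5 -> inv=[7 4 4]
Step 4: demand=5,sold=4 ship[1->2]=4 ship[0->1]=4 prod=5 -> inv=[8 4 4]
Step 5: demand=5,sold=4 ship[1->2]=4 ship[0->1]=4 prod=5 -> inv=[9 4 4]

9 4 4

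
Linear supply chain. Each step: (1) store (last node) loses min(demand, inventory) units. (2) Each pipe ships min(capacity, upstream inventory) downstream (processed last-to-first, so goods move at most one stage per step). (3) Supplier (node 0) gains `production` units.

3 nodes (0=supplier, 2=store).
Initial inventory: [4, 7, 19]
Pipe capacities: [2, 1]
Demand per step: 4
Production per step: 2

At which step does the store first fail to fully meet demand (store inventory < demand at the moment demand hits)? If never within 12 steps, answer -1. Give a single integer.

Step 1: demand=4,sold=4 ship[1->2]=1 ship[0->1]=2 prod=2 -> [4 8 16]
Step 2: demand=4,sold=4 ship[1->2]=1 ship[0->1]=2 prod=2 -> [4 9 13]
Step 3: demand=4,sold=4 ship[1->2]=1 ship[0->1]=2 prod=2 -> [4 10 10]
Step 4: demand=4,sold=4 ship[1->2]=1 ship[0->1]=2 prod=2 -> [4 11 7]
Step 5: demand=4,sold=4 ship[1->2]=1 ship[0->1]=2 prod=2 -> [4 12 4]
Step 6: demand=4,sold=4 ship[1->2]=1 ship[0->1]=2 prod=2 -> [4 13 1]
Step 7: demand=4,sold=1 ship[1->2]=1 ship[0->1]=2 prod=2 -> [4 14 1]
Step 8: demand=4,sold=1 ship[1->2]=1 ship[0->1]=2 prod=2 -> [4 15 1]
Step 9: demand=4,sold=1 ship[1->2]=1 ship[0->1]=2 prod=2 -> [4 16 1]
Step 10: demand=4,sold=1 ship[1->2]=1 ship[0->1]=2 prod=2 -> [4 17 1]
Step 11: demand=4,sold=1 ship[1->2]=1 ship[0->1]=2 prod=2 -> [4 18 1]
Step 12: demand=4,sold=1 ship[1->2]=1 ship[0->1]=2 prod=2 -> [4 19 1]
First stockout at step 7

7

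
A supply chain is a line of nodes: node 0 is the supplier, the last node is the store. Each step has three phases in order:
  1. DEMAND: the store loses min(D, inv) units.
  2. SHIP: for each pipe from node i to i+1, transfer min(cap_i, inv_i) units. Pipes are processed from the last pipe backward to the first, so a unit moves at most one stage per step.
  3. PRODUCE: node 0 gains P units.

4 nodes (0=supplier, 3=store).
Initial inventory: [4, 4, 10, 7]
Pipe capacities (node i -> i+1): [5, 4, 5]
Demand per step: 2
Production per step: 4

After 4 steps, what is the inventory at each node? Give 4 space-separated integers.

Step 1: demand=2,sold=2 ship[2->3]=5 ship[1->2]=4 ship[0->1]=4 prod=4 -> inv=[4 4 9 10]
Step 2: demand=2,sold=2 ship[2->3]=5 ship[1->2]=4 ship[0->1]=4 prod=4 -> inv=[4 4 8 13]
Step 3: demand=2,sold=2 ship[2->3]=5 ship[1->2]=4 ship[0->1]=4 prod=4 -> inv=[4 4 7 16]
Step 4: demand=2,sold=2 ship[2->3]=5 ship[1->2]=4 ship[0->1]=4 prod=4 -> inv=[4 4 6 19]

4 4 6 19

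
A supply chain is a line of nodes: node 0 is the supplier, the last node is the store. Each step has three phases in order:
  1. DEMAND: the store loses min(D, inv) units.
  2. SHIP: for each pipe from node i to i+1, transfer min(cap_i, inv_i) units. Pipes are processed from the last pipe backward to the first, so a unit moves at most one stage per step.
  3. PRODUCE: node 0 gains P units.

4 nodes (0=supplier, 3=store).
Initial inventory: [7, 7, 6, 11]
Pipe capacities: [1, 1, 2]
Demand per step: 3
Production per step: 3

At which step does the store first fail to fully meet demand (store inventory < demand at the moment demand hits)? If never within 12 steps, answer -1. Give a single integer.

Step 1: demand=3,sold=3 ship[2->3]=2 ship[1->2]=1 ship[0->1]=1 prod=3 -> [9 7 5 10]
Step 2: demand=3,sold=3 ship[2->3]=2 ship[1->2]=1 ship[0->1]=1 prod=3 -> [11 7 4 9]
Step 3: demand=3,sold=3 ship[2->3]=2 ship[1->2]=1 ship[0->1]=1 prod=3 -> [13 7 3 8]
Step 4: demand=3,sold=3 ship[2->3]=2 ship[1->2]=1 ship[0->1]=1 prod=3 -> [15 7 2 7]
Step 5: demand=3,sold=3 ship[2->3]=2 ship[1->2]=1 ship[0->1]=1 prod=3 -> [17 7 1 6]
Step 6: demand=3,sold=3 ship[2->3]=1 ship[1->2]=1 ship[0->1]=1 prod=3 -> [19 7 1 4]
Step 7: demand=3,sold=3 ship[2->3]=1 ship[1->2]=1 ship[0->1]=1 prod=3 -> [21 7 1 2]
Step 8: demand=3,sold=2 ship[2->3]=1 ship[1->2]=1 ship[0->1]=1 prod=3 -> [23 7 1 1]
Step 9: demand=3,sold=1 ship[2->3]=1 ship[1->2]=1 ship[0->1]=1 prod=3 -> [25 7 1 1]
Step 10: demand=3,sold=1 ship[2->3]=1 ship[1->2]=1 ship[0->1]=1 prod=3 -> [27 7 1 1]
Step 11: demand=3,sold=1 ship[2->3]=1 ship[1->2]=1 ship[0->1]=1 prod=3 -> [29 7 1 1]
Step 12: demand=3,sold=1 ship[2->3]=1 ship[1->2]=1 ship[0->1]=1 prod=3 -> [31 7 1 1]
First stockout at step 8

8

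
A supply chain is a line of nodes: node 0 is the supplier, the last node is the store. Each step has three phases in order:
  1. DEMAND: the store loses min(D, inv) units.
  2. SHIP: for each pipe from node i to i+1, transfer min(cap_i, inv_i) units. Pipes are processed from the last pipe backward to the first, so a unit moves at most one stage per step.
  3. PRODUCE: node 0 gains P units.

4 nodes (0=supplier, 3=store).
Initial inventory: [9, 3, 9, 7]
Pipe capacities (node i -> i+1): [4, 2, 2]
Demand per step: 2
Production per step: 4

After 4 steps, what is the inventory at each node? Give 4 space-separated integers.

Step 1: demand=2,sold=2 ship[2->3]=2 ship[1->2]=2 ship[0->1]=4 prod=4 -> inv=[9 5 9 7]
Step 2: demand=2,sold=2 ship[2->3]=2 ship[1->2]=2 ship[0->1]=4 prod=4 -> inv=[9 7 9 7]
Step 3: demand=2,sold=2 ship[2->3]=2 ship[1->2]=2 ship[0->1]=4 prod=4 -> inv=[9 9 9 7]
Step 4: demand=2,sold=2 ship[2->3]=2 ship[1->2]=2 ship[0->1]=4 prod=4 -> inv=[9 11 9 7]

9 11 9 7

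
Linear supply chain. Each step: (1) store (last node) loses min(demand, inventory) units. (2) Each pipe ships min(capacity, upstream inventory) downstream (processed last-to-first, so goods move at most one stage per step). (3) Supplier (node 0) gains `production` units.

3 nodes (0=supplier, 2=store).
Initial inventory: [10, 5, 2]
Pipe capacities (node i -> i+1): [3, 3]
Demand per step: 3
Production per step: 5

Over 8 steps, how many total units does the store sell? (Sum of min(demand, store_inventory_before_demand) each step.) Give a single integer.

Answer: 23

Derivation:
Step 1: sold=2 (running total=2) -> [12 5 3]
Step 2: sold=3 (running total=5) -> [14 5 3]
Step 3: sold=3 (running total=8) -> [16 5 3]
Step 4: sold=3 (running total=11) -> [18 5 3]
Step 5: sold=3 (running total=14) -> [20 5 3]
Step 6: sold=3 (running total=17) -> [22 5 3]
Step 7: sold=3 (running total=20) -> [24 5 3]
Step 8: sold=3 (running total=23) -> [26 5 3]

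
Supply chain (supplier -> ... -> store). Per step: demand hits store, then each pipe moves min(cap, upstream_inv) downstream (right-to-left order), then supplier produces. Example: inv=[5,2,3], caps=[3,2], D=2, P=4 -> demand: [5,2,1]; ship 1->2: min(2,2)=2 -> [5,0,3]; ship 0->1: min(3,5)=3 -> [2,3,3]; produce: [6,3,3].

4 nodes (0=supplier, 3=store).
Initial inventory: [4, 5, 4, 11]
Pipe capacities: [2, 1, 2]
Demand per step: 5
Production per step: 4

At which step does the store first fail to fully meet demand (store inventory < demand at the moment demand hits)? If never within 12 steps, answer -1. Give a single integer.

Step 1: demand=5,sold=5 ship[2->3]=2 ship[1->2]=1 ship[0->1]=2 prod=4 -> [6 6 3 8]
Step 2: demand=5,sold=5 ship[2->3]=2 ship[1->2]=1 ship[0->1]=2 prod=4 -> [8 7 2 5]
Step 3: demand=5,sold=5 ship[2->3]=2 ship[1->2]=1 ship[0->1]=2 prod=4 -> [10 8 1 2]
Step 4: demand=5,sold=2 ship[2->3]=1 ship[1->2]=1 ship[0->1]=2 prod=4 -> [12 9 1 1]
Step 5: demand=5,sold=1 ship[2->3]=1 ship[1->2]=1 ship[0->1]=2 prod=4 -> [14 10 1 1]
Step 6: demand=5,sold=1 ship[2->3]=1 ship[1->2]=1 ship[0->1]=2 prod=4 -> [16 11 1 1]
Step 7: demand=5,sold=1 ship[2->3]=1 ship[1->2]=1 ship[0->1]=2 prod=4 -> [18 12 1 1]
Step 8: demand=5,sold=1 ship[2->3]=1 ship[1->2]=1 ship[0->1]=2 prod=4 -> [20 13 1 1]
Step 9: demand=5,sold=1 ship[2->3]=1 ship[1->2]=1 ship[0->1]=2 prod=4 -> [22 14 1 1]
Step 10: demand=5,sold=1 ship[2->3]=1 ship[1->2]=1 ship[0->1]=2 prod=4 -> [24 15 1 1]
Step 11: demand=5,sold=1 ship[2->3]=1 ship[1->2]=1 ship[0->1]=2 prod=4 -> [26 16 1 1]
Step 12: demand=5,sold=1 ship[2->3]=1 ship[1->2]=1 ship[0->1]=2 prod=4 -> [28 17 1 1]
First stockout at step 4

4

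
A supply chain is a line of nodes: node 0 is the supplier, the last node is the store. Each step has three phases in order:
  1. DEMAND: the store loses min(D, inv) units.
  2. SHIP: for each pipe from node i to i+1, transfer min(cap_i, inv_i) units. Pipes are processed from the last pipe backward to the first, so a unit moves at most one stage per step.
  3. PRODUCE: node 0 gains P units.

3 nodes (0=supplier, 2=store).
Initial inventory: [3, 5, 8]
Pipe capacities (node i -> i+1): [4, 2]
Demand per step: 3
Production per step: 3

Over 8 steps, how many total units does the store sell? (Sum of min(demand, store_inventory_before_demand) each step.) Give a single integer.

Step 1: sold=3 (running total=3) -> [3 6 7]
Step 2: sold=3 (running total=6) -> [3 7 6]
Step 3: sold=3 (running total=9) -> [3 8 5]
Step 4: sold=3 (running total=12) -> [3 9 4]
Step 5: sold=3 (running total=15) -> [3 10 3]
Step 6: sold=3 (running total=18) -> [3 11 2]
Step 7: sold=2 (running total=20) -> [3 12 2]
Step 8: sold=2 (running total=22) -> [3 13 2]

Answer: 22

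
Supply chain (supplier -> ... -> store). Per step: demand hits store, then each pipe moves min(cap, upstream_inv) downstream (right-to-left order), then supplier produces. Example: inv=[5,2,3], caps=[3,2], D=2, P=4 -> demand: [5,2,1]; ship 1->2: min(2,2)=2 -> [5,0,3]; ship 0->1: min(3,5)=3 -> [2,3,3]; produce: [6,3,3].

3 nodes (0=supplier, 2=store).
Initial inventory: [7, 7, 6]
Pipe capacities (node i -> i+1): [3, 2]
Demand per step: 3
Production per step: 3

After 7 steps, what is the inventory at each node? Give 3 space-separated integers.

Step 1: demand=3,sold=3 ship[1->2]=2 ship[0->1]=3 prod=3 -> inv=[7 8 5]
Step 2: demand=3,sold=3 ship[1->2]=2 ship[0->1]=3 prod=3 -> inv=[7 9 4]
Step 3: demand=3,sold=3 ship[1->2]=2 ship[0->1]=3 prod=3 -> inv=[7 10 3]
Step 4: demand=3,sold=3 ship[1->2]=2 ship[0->1]=3 prod=3 -> inv=[7 11 2]
Step 5: demand=3,sold=2 ship[1->2]=2 ship[0->1]=3 prod=3 -> inv=[7 12 2]
Step 6: demand=3,sold=2 ship[1->2]=2 ship[0->1]=3 prod=3 -> inv=[7 13 2]
Step 7: demand=3,sold=2 ship[1->2]=2 ship[0->1]=3 prod=3 -> inv=[7 14 2]

7 14 2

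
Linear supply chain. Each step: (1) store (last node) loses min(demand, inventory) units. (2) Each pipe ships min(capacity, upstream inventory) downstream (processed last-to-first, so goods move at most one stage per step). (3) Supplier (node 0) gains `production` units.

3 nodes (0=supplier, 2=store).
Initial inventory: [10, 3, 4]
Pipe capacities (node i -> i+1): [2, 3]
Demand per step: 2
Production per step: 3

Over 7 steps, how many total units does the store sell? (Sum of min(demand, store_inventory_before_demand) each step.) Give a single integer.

Step 1: sold=2 (running total=2) -> [11 2 5]
Step 2: sold=2 (running total=4) -> [12 2 5]
Step 3: sold=2 (running total=6) -> [13 2 5]
Step 4: sold=2 (running total=8) -> [14 2 5]
Step 5: sold=2 (running total=10) -> [15 2 5]
Step 6: sold=2 (running total=12) -> [16 2 5]
Step 7: sold=2 (running total=14) -> [17 2 5]

Answer: 14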